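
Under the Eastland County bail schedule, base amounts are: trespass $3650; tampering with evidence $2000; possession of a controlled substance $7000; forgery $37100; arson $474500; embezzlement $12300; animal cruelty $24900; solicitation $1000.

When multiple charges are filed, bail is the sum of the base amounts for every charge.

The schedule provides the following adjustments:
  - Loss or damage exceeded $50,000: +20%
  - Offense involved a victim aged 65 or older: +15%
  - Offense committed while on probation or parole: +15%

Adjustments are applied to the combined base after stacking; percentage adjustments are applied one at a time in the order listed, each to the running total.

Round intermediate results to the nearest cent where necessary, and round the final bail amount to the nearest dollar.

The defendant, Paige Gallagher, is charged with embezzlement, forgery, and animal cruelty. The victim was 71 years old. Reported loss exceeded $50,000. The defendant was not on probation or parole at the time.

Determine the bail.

Base amounts from the schedule: embezzlement $12300; forgery $37100; animal cruelty $24900.
Stacking rule: sum of all bases. $12300 + $37100 + $24900 = $74300.
Loss or damage exceeded $50,000 (+20%): $74300 × 1.2 = $89160.
Offense involved a victim aged 65 or older (+15%): $89160 × 1.15 = $102534.

$102534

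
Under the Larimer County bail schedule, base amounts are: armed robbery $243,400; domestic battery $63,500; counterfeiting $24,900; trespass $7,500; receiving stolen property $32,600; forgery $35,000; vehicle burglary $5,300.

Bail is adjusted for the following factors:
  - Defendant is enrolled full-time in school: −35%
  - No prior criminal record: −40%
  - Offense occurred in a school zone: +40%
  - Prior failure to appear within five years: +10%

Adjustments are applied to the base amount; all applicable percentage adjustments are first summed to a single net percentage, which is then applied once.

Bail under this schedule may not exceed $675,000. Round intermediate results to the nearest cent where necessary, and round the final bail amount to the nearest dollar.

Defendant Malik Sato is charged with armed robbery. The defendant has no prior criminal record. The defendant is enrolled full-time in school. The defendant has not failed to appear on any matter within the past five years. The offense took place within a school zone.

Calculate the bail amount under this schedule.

$158,210

Base amounts from the schedule: armed robbery $243,400.
Single charge. Combined base = $243,400.
Net percentage adjustment: −35% −40% +40% = −35%. $243,400 × 0.65 = $158,210.
$158,210 is within the $675,000 maximum.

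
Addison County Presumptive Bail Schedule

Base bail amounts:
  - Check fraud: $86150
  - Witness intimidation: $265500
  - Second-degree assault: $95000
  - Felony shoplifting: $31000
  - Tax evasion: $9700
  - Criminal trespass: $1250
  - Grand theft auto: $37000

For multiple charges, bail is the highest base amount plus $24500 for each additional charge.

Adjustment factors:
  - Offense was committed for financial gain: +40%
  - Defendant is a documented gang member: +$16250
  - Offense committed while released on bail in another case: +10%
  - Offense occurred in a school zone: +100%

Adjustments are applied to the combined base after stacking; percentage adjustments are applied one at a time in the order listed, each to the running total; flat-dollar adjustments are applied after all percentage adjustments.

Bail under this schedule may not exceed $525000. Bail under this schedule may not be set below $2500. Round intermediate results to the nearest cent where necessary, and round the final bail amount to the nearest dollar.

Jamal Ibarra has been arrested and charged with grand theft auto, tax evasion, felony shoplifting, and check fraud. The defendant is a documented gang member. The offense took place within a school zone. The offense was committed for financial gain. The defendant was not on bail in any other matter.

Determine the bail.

$463270

Base amounts from the schedule: grand theft auto $37000; tax evasion $9700; felony shoplifting $31000; check fraud $86150.
Stacking rule: highest base plus $24500 per additional charge. Highest is check fraud at $86150; 3 additional charges → +$73500. Combined base = $159650.
Offense was committed for financial gain (+40%): $159650 × 1.4 = $223510.
Offense occurred in a school zone (+100%): $223510 × 2 = $447020.
Defendant is a documented gang member (+$16250 flat): $447020 + $16250 = $463270.
$463270 is within the $525000 maximum.
$463270 is at or above the $2500 minimum.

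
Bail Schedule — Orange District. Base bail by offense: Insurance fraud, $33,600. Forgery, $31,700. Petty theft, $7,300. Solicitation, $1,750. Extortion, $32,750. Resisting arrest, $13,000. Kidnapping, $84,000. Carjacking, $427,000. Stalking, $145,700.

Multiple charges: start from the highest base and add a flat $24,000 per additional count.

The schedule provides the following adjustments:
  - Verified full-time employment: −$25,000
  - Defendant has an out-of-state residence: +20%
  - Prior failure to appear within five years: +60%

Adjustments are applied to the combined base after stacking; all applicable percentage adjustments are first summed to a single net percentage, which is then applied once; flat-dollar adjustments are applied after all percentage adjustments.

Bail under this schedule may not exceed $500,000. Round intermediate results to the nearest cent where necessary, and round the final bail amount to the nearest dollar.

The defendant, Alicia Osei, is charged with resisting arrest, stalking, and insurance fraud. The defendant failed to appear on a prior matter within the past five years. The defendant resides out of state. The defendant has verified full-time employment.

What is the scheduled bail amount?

Base amounts from the schedule: resisting arrest $13,000; stalking $145,700; insurance fraud $33,600.
Stacking rule: highest base plus $24,000 per additional charge. Highest is stalking at $145,700; 2 additional charges → +$48,000. Combined base = $193,700.
Net percentage adjustment: +20% +60% = +80%. $193,700 × 1.8 = $348,660.
Verified full-time employment (−$25,000 flat): $348,660 − $25,000 = $323,660.
$323,660 is within the $500,000 maximum.

$323,660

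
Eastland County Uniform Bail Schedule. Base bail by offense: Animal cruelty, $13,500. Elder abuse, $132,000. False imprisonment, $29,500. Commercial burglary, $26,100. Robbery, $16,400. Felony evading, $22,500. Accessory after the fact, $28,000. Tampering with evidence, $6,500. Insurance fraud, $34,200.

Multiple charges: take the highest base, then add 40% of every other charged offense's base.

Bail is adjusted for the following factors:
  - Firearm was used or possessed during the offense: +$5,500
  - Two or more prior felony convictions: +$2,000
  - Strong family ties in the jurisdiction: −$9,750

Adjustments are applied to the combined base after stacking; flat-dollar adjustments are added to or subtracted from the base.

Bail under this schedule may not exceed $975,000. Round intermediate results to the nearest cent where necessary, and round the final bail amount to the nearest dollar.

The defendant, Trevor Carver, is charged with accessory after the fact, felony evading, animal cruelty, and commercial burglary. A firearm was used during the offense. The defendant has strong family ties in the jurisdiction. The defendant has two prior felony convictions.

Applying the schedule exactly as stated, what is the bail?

Base amounts from the schedule: accessory after the fact $28,000; felony evading $22,500; animal cruelty $13,500; commercial burglary $26,100.
Stacking rule: highest base plus 40% of each additional charge. Highest is accessory after the fact at $28,000. Additional: $22,500 × 40% = $9,000; $13,500 × 40% = $5,400; $26,100 × 40% = $10,440. Combined base = $28,000 + $24,840 = $52,840.
Firearm was used or possessed during the offense (+$5,500 flat): $52,840 + $5,500 = $58,340.
Two or more prior felony convictions (+$2,000 flat): $58,340 + $2,000 = $60,340.
Strong family ties in the jurisdiction (−$9,750 flat): $60,340 − $9,750 = $50,590.
$50,590 is within the $975,000 maximum.

$50,590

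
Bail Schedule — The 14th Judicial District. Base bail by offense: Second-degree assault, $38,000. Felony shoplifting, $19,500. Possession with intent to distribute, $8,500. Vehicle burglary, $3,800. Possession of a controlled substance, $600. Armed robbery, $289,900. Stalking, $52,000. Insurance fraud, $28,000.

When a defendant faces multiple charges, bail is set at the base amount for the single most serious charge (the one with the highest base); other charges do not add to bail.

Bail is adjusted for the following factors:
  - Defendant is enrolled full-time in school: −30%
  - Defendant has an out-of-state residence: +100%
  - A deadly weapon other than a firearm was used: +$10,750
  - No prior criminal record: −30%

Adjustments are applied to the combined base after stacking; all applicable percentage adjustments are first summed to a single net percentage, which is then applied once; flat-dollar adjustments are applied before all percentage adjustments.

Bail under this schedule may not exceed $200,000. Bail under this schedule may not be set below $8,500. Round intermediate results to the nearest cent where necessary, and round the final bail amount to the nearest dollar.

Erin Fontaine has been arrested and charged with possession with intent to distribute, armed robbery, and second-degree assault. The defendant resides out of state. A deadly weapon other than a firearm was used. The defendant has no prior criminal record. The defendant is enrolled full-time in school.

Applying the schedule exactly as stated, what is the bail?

Base amounts from the schedule: possession with intent to distribute $8,500; armed robbery $289,900; second-degree assault $38,000.
Stacking rule: use the highest base only. Highest is armed robbery at $289,900. Combined base = $289,900.
A deadly weapon other than a firearm was used (+$10,750 flat): $289,900 + $10,750 = $300,650.
Net percentage adjustment: −30% +100% −30% = +40%. $300,650 × 1.4 = $420,910.
Result $420,910 exceeds the maximum of $200,000; bail is capped at $200,000.
$200,000 is at or above the $8,500 minimum.

$200,000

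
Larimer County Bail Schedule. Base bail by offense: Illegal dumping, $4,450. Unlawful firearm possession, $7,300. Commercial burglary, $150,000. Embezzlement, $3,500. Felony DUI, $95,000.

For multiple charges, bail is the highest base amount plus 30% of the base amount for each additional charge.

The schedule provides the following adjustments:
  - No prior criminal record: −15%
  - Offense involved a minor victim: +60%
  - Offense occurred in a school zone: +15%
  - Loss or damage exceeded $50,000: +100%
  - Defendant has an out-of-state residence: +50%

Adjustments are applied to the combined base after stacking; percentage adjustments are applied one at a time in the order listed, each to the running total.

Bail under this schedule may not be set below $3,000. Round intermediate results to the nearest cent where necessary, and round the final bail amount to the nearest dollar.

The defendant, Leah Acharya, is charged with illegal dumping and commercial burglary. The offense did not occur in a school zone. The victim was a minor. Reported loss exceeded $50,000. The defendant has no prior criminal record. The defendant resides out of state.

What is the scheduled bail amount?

Base amounts from the schedule: illegal dumping $4,450; commercial burglary $150,000.
Stacking rule: highest base plus 30% of each additional charge. Highest is commercial burglary at $150,000. Additional: $4,450 × 30% = $1,335. Combined base = $150,000 + $1,335 = $151,335.
No prior criminal record (−15%): $151,335 × 0.85 = $128,634.75.
Offense involved a minor victim (+60%): $128,634.75 × 1.6 = $205,815.60.
Loss or damage exceeded $50,000 (+100%): $205,815.60 × 2 = $411,631.20.
Defendant has an out-of-state residence (+50%): $411,631.20 × 1.5 = $617,446.80.
$617,446.80 is at or above the $3,000 minimum.
Rounded to the nearest dollar: $617,447.

$617,447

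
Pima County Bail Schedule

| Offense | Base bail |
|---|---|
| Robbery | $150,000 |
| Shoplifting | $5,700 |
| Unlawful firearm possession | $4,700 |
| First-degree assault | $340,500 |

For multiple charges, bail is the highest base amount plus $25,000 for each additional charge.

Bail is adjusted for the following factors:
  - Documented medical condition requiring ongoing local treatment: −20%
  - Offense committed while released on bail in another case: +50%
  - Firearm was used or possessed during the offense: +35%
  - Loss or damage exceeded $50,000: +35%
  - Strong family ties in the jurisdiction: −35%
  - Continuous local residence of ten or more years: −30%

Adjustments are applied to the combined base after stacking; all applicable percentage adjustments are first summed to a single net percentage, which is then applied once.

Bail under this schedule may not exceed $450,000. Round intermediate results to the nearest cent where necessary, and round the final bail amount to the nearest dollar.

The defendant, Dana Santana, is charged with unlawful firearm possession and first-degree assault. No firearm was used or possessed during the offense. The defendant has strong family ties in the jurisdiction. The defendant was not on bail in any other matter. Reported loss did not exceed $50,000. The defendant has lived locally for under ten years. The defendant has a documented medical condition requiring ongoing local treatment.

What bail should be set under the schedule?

$164,475

Base amounts from the schedule: unlawful firearm possession $4,700; first-degree assault $340,500.
Stacking rule: highest base plus $25,000 per additional charge. Highest is first-degree assault at $340,500; 1 additional charge → +$25,000. Combined base = $365,500.
Net percentage adjustment: −20% −35% = −55%. $365,500 × 0.45 = $164,475.
$164,475 is within the $450,000 maximum.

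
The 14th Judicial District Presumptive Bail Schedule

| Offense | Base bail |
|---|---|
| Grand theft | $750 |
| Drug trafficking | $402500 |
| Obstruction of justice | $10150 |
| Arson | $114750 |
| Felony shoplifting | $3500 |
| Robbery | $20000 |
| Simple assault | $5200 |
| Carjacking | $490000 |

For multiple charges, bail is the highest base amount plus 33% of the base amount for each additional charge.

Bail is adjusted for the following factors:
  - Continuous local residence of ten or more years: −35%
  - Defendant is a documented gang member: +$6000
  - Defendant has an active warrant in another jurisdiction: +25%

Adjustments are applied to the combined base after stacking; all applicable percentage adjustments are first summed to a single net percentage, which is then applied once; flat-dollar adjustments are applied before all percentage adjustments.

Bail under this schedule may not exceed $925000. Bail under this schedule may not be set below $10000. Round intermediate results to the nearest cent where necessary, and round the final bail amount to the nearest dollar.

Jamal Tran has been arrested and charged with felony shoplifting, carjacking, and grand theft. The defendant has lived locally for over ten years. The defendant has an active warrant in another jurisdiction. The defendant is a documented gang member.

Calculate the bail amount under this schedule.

$447662

Base amounts from the schedule: felony shoplifting $3500; carjacking $490000; grand theft $750.
Stacking rule: highest base plus 33% of each additional charge. Highest is carjacking at $490000. Additional: $3500 × 33% = $1155; $750 × 33% = $247.50. Combined base = $490000 + $1402.50 = $491402.50.
Defendant is a documented gang member (+$6000 flat): $491402.50 + $6000 = $497402.50.
Net percentage adjustment: −35% +25% = −10%. $497402.50 × 0.9 = $447662.25.
$447662.25 is within the $925000 maximum.
$447662.25 is at or above the $10000 minimum.
Rounded to the nearest dollar: $447662.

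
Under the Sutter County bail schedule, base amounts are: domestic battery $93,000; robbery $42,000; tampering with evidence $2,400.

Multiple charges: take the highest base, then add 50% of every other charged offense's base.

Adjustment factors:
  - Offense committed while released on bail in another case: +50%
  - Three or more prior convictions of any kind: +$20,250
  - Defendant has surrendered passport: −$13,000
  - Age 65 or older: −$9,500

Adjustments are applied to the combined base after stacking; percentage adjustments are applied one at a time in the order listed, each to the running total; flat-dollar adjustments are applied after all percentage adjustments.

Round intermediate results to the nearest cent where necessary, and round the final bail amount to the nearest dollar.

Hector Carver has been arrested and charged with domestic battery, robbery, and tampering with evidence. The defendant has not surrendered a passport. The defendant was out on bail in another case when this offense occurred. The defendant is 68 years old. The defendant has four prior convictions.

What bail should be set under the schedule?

$183,550

Base amounts from the schedule: domestic battery $93,000; robbery $42,000; tampering with evidence $2,400.
Stacking rule: highest base plus 50% of each additional charge. Highest is domestic battery at $93,000. Additional: $42,000 × 50% = $21,000; $2,400 × 50% = $1,200. Combined base = $93,000 + $22,200 = $115,200.
Offense committed while released on bail in another case (+50%): $115,200 × 1.5 = $172,800.
Three or more prior convictions of any kind (+$20,250 flat): $172,800 + $20,250 = $193,050.
Age 65 or older (−$9,500 flat): $193,050 − $9,500 = $183,550.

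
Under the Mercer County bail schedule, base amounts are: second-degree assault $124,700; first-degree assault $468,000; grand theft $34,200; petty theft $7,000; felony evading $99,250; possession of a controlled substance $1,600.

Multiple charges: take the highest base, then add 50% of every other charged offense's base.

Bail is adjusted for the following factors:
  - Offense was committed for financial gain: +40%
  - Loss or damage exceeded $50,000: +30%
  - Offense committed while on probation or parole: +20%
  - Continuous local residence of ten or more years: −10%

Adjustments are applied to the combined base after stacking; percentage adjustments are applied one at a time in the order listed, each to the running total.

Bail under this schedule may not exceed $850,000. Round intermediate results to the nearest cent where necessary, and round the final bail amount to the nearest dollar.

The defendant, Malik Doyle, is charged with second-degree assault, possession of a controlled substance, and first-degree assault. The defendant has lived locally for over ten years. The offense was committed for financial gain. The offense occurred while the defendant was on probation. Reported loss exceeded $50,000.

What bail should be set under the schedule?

$850,000

Base amounts from the schedule: second-degree assault $124,700; possession of a controlled substance $1,600; first-degree assault $468,000.
Stacking rule: highest base plus 50% of each additional charge. Highest is first-degree assault at $468,000. Additional: $124,700 × 50% = $62,350; $1,600 × 50% = $800. Combined base = $468,000 + $63,150 = $531,150.
Offense was committed for financial gain (+40%): $531,150 × 1.4 = $743,610.
Loss or damage exceeded $50,000 (+30%): $743,610 × 1.3 = $966,693.
Offense committed while on probation or parole (+20%): $966,693 × 1.2 = $1,160,031.60.
Continuous local residence of ten or more years (−10%): $1,160,031.60 × 0.9 = $1,044,028.44.
Result $1,044,028.44 exceeds the maximum of $850,000; bail is capped at $850,000.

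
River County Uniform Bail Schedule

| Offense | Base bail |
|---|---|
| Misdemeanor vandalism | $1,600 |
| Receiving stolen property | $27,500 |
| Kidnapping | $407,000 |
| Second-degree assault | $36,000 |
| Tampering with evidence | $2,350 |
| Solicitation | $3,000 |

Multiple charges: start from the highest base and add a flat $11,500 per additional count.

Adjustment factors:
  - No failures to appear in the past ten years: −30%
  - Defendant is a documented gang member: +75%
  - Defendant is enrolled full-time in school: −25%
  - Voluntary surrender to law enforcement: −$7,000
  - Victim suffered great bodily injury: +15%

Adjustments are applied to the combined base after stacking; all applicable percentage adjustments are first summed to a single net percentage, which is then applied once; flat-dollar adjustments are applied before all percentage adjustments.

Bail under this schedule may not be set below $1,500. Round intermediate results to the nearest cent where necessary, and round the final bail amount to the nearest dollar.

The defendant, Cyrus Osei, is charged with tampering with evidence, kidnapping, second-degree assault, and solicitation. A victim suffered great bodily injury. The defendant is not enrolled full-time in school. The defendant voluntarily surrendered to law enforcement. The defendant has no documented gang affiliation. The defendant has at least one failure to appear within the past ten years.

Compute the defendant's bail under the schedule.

Base amounts from the schedule: tampering with evidence $2,350; kidnapping $407,000; second-degree assault $36,000; solicitation $3,000.
Stacking rule: highest base plus $11,500 per additional charge. Highest is kidnapping at $407,000; 3 additional charges → +$34,500. Combined base = $441,500.
Voluntary surrender to law enforcement (−$7,000 flat): $441,500 − $7,000 = $434,500.
Victim suffered great bodily injury (+15%): $434,500 × 1.15 = $499,675.
$499,675 is at or above the $1,500 minimum.

$499,675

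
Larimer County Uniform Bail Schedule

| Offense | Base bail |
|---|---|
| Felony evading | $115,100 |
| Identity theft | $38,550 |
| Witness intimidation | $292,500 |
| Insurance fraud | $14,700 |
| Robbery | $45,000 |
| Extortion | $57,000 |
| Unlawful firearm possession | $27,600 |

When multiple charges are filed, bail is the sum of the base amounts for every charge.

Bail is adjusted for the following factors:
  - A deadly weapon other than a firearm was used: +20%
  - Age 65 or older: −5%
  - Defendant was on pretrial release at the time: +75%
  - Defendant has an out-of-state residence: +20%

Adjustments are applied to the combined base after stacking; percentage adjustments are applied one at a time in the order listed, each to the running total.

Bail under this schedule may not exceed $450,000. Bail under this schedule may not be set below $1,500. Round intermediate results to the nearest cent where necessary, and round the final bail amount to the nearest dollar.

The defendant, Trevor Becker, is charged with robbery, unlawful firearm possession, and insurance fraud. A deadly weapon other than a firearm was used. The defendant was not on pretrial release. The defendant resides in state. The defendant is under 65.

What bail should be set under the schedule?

Base amounts from the schedule: robbery $45,000; unlawful firearm possession $27,600; insurance fraud $14,700.
Stacking rule: sum of all bases. $45,000 + $27,600 + $14,700 = $87,300.
A deadly weapon other than a firearm was used (+20%): $87,300 × 1.2 = $104,760.
$104,760 is within the $450,000 maximum.
$104,760 is at or above the $1,500 minimum.

$104,760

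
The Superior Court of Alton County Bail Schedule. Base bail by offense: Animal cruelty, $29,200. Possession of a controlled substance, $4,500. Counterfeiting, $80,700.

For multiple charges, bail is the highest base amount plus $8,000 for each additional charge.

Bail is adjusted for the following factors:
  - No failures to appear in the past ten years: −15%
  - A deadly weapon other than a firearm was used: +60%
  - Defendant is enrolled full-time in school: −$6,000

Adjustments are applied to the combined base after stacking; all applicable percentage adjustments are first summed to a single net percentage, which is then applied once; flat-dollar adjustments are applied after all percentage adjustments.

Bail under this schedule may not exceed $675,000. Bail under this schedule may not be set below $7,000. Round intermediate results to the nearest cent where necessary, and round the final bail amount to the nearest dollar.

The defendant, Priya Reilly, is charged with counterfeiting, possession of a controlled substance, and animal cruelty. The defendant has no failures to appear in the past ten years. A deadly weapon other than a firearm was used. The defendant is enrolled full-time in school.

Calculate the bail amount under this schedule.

$134,215

Base amounts from the schedule: counterfeiting $80,700; possession of a controlled substance $4,500; animal cruelty $29,200.
Stacking rule: highest base plus $8,000 per additional charge. Highest is counterfeiting at $80,700; 2 additional charges → +$16,000. Combined base = $96,700.
Net percentage adjustment: −15% +60% = +45%. $96,700 × 1.45 = $140,215.
Defendant is enrolled full-time in school (−$6,000 flat): $140,215 − $6,000 = $134,215.
$134,215 is within the $675,000 maximum.
$134,215 is at or above the $7,000 minimum.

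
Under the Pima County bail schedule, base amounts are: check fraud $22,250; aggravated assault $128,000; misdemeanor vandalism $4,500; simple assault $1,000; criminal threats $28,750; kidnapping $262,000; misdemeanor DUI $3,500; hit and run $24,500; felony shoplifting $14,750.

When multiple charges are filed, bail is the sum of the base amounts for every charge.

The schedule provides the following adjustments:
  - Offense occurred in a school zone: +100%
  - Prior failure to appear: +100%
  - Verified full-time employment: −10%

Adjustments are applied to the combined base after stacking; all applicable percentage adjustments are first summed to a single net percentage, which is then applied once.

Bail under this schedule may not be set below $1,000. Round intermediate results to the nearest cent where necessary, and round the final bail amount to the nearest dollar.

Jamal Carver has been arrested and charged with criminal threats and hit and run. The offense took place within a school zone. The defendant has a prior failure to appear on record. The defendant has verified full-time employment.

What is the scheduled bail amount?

Base amounts from the schedule: criminal threats $28,750; hit and run $24,500.
Stacking rule: sum of all bases. $28,750 + $24,500 = $53,250.
Net percentage adjustment: +100% +100% −10% = +190%. $53,250 × 2.9 = $154,425.
$154,425 is at or above the $1,000 minimum.

$154,425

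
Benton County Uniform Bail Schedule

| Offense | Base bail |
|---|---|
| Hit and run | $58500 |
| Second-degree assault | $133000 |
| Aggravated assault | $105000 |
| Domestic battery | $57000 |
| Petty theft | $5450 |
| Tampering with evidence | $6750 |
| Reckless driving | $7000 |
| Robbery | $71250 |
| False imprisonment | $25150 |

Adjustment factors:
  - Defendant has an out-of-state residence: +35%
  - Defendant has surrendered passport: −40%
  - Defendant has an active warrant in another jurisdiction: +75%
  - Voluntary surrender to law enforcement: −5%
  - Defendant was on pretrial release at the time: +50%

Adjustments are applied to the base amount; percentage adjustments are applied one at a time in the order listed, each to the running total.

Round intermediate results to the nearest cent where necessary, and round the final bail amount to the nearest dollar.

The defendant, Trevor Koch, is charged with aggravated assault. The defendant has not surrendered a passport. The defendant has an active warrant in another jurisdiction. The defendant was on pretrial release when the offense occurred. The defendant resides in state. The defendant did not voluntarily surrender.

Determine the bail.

$275625

Base amounts from the schedule: aggravated assault $105000.
Single charge. Combined base = $105000.
Defendant has an active warrant in another jurisdiction (+75%): $105000 × 1.75 = $183750.
Defendant was on pretrial release at the time (+50%): $183750 × 1.5 = $275625.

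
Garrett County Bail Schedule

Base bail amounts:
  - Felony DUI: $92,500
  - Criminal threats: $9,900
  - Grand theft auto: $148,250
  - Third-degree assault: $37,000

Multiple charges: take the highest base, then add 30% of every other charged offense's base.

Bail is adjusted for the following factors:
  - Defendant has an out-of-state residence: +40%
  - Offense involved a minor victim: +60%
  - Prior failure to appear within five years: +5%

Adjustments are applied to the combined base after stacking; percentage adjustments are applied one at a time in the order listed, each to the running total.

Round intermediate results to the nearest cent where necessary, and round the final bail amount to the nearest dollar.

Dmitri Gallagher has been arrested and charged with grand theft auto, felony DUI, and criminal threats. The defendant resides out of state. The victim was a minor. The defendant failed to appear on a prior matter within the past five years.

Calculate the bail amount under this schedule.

Base amounts from the schedule: grand theft auto $148,250; felony DUI $92,500; criminal threats $9,900.
Stacking rule: highest base plus 30% of each additional charge. Highest is grand theft auto at $148,250. Additional: $92,500 × 30% = $27,750; $9,900 × 30% = $2,970. Combined base = $148,250 + $30,720 = $178,970.
Defendant has an out-of-state residence (+40%): $178,970 × 1.4 = $250,558.
Offense involved a minor victim (+60%): $250,558 × 1.6 = $400,892.80.
Prior failure to appear within five years (+5%): $400,892.80 × 1.05 = $420,937.44.
Rounded to the nearest dollar: $420,937.

$420,937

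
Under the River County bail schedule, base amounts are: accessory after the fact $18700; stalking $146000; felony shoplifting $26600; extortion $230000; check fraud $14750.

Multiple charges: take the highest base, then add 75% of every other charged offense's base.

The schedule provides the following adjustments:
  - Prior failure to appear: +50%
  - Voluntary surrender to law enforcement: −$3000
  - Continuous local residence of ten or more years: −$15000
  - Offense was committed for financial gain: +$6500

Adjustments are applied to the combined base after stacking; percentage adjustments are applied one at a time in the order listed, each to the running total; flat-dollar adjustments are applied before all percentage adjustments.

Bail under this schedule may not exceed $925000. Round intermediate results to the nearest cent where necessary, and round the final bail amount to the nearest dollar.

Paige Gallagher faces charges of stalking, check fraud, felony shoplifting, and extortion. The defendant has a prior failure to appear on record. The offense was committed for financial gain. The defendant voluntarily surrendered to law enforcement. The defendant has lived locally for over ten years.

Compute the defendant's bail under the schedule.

$538519

Base amounts from the schedule: stalking $146000; check fraud $14750; felony shoplifting $26600; extortion $230000.
Stacking rule: highest base plus 75% of each additional charge. Highest is extortion at $230000. Additional: $146000 × 75% = $109500; $14750 × 75% = $11062.50; $26600 × 75% = $19950. Combined base = $230000 + $140512.50 = $370512.50.
Voluntary surrender to law enforcement (−$3000 flat): $370512.50 − $3000 = $367512.50.
Continuous local residence of ten or more years (−$15000 flat): $367512.50 − $15000 = $352512.50.
Offense was committed for financial gain (+$6500 flat): $352512.50 + $6500 = $359012.50.
Prior failure to appear (+50%): $359012.50 × 1.5 = $538518.75.
$538518.75 is within the $925000 maximum.
Rounded to the nearest dollar: $538519.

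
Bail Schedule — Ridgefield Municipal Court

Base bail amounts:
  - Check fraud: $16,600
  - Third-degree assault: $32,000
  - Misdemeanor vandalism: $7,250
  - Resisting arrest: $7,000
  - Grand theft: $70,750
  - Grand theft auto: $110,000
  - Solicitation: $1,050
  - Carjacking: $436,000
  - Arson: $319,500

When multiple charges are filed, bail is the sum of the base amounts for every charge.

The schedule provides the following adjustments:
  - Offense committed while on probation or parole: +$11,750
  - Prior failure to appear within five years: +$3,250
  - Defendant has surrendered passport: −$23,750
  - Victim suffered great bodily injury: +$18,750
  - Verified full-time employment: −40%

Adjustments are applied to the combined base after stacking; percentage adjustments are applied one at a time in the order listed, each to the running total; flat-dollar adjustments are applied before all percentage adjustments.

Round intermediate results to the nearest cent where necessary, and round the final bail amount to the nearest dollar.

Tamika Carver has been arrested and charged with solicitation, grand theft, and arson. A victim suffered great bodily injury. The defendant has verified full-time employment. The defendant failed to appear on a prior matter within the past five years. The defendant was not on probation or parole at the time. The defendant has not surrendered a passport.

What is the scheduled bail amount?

$247,980

Base amounts from the schedule: solicitation $1,050; grand theft $70,750; arson $319,500.
Stacking rule: sum of all bases. $1,050 + $70,750 + $319,500 = $391,300.
Prior failure to appear within five years (+$3,250 flat): $391,300 + $3,250 = $394,550.
Victim suffered great bodily injury (+$18,750 flat): $394,550 + $18,750 = $413,300.
Verified full-time employment (−40%): $413,300 × 0.6 = $247,980.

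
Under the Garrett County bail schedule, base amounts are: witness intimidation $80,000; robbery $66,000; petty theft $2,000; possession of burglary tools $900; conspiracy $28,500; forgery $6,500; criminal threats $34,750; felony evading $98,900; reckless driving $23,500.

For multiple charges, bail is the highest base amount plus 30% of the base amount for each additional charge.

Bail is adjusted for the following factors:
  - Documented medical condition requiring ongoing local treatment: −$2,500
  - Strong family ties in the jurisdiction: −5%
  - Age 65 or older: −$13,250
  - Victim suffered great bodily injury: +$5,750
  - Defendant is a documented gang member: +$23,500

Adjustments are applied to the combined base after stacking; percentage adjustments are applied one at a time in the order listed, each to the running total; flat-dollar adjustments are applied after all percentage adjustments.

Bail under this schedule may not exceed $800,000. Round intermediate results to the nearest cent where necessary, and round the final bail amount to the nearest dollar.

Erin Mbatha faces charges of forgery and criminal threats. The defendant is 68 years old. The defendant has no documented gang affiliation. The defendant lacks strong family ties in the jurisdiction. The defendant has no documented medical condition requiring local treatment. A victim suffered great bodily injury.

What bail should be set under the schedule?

$29,200

Base amounts from the schedule: forgery $6,500; criminal threats $34,750.
Stacking rule: highest base plus 30% of each additional charge. Highest is criminal threats at $34,750. Additional: $6,500 × 30% = $1,950. Combined base = $34,750 + $1,950 = $36,700.
Age 65 or older (−$13,250 flat): $36,700 − $13,250 = $23,450.
Victim suffered great bodily injury (+$5,750 flat): $23,450 + $5,750 = $29,200.
$29,200 is within the $800,000 maximum.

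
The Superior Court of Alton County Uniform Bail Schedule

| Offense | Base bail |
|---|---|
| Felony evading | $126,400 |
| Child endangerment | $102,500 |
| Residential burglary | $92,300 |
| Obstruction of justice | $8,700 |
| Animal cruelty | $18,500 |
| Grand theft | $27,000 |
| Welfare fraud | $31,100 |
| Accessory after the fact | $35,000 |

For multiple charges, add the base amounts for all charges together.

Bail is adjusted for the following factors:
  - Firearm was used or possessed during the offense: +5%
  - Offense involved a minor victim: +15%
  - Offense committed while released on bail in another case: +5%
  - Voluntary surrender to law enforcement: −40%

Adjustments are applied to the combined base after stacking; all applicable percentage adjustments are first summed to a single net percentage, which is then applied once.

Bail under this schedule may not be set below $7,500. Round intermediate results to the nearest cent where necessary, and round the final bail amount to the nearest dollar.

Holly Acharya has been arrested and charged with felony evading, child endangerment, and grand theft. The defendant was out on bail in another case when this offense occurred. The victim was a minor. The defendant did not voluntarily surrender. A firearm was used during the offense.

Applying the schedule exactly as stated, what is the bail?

$319,875

Base amounts from the schedule: felony evading $126,400; child endangerment $102,500; grand theft $27,000.
Stacking rule: sum of all bases. $126,400 + $102,500 + $27,000 = $255,900.
Net percentage adjustment: +5% +15% +5% = +25%. $255,900 × 1.25 = $319,875.
$319,875 is at or above the $7,500 minimum.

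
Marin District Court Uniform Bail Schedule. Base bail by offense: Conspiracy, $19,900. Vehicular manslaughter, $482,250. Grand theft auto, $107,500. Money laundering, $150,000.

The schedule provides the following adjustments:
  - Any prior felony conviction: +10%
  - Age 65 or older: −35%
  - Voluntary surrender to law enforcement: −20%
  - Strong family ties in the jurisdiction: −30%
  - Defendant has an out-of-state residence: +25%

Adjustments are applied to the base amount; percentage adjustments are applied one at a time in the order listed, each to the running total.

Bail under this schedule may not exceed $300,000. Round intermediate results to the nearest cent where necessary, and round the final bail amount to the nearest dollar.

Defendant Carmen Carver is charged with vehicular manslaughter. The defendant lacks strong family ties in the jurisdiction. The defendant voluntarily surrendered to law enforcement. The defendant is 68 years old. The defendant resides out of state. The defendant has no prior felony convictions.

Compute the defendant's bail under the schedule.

$300,000

Base amounts from the schedule: vehicular manslaughter $482,250.
Single charge. Combined base = $482,250.
Age 65 or older (−35%): $482,250 × 0.65 = $313,462.50.
Voluntary surrender to law enforcement (−20%): $313,462.50 × 0.8 = $250,770.
Defendant has an out-of-state residence (+25%): $250,770 × 1.25 = $313,462.50.
Result $313,462.50 exceeds the maximum of $300,000; bail is capped at $300,000.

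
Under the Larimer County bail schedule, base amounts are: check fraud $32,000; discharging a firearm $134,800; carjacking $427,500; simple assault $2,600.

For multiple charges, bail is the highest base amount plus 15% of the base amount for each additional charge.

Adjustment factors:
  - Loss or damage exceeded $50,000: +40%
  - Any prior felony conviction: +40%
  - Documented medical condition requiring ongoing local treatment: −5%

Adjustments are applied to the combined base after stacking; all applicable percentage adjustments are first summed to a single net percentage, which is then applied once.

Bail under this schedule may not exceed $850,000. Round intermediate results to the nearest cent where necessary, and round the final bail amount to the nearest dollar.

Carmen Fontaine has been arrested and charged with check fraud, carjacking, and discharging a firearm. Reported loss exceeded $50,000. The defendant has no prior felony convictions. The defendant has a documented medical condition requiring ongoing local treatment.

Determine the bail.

$610,902

Base amounts from the schedule: check fraud $32,000; carjacking $427,500; discharging a firearm $134,800.
Stacking rule: highest base plus 15% of each additional charge. Highest is carjacking at $427,500. Additional: $32,000 × 15% = $4,800; $134,800 × 15% = $20,220. Combined base = $427,500 + $25,020 = $452,520.
Net percentage adjustment: +40% −5% = +35%. $452,520 × 1.35 = $610,902.
$610,902 is within the $850,000 maximum.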